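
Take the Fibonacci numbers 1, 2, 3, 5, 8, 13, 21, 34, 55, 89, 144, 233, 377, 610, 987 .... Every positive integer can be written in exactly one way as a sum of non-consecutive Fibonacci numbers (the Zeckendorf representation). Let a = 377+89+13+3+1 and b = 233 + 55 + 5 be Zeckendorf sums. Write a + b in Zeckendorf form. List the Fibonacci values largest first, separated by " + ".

610 + 144 + 21 + 1

The two numbers are 483 and 293, so their sum is 776.
Greedily peel off the largest Fibonacci term at each step:
610 ≤ 776 < 987, so take 610; remainder 166
144 ≤ 166 < 233, so take 144; remainder 22
21 ≤ 22 < 34, so take 21; remainder 1
1 ≤ 1 < 2, so take 1; remainder 0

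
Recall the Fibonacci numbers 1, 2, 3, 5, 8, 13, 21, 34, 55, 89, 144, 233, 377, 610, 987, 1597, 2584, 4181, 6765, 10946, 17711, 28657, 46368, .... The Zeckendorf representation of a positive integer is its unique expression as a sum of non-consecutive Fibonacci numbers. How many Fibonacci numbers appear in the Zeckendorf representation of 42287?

Greedily peel off the largest Fibonacci term at each step:
subtract 28657 from 42287: 13630 remains
subtract 10946 from 13630: 2684 remains
subtract 2584 from 2684: 100 remains
subtract 89 from 100: 11 remains
subtract 8 from 11: 3 remains
subtract 3 from 3: 0 remains
42287 = 28657 + 10946 + 2584 + 89 + 8 + 3, which has 6 terms.

6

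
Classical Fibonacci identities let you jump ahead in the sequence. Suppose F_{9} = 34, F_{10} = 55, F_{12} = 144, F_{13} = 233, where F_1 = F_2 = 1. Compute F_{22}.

By the addition formula F_{m+n} = F_m F_{n+1} + F_{m−1} F_n with m=10, n=12: F_{22} = 55·233 + 34·144 = 12815 + 4896 = 17711.

17711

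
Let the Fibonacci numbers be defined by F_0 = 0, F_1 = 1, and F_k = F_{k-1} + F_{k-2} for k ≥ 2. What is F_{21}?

Iterating the recurrence up to F_{13} = 233 and F_{12} = 144:
F_{14} = F_{13} + F_{12} = 233 + 144 = 377
F_{15} = F_{14} + F_{13} = 377 + 233 = 610
F_{16} = F_{15} + F_{14} = 610 + 377 = 987
F_{17} = F_{16} + F_{15} = 987 + 610 = 1597
F_{18} = F_{17} + F_{16} = 1597 + 987 = 2584
F_{19} = F_{18} + F_{17} = 2584 + 1597 = 4181
F_{20} = F_{19} + F_{18} = 4181 + 2584 = 6765
F_{21} = F_{20} + F_{19} = 6765 + 4181 = 10946

10946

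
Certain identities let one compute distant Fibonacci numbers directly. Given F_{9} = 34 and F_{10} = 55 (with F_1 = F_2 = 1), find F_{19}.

By F_{2k+1} = F_k² + F_{k+1}²: F_{19} = 34² + 55² = 1156 + 3025 = 4181.

4181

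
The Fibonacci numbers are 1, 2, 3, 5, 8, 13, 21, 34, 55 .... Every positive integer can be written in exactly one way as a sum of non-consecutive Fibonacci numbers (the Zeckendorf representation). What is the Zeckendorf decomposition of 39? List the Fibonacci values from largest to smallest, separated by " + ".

34 + 5

Repeatedly subtract the largest Fibonacci number that fits:
largest Fibonacci ≤ 39 is 34; 39 − 34 = 5
largest Fibonacci ≤ 5 is 5; 5 − 5 = 0
So 39 = 34 + 5, with no two terms consecutive in the sequence.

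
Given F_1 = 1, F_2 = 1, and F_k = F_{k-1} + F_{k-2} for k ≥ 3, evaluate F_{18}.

2584

Iterating the recurrence up to F_{10} = 55 and F_{9} = 34:
F_{11} = F_{10} + F_{9} = 55 + 34 = 89
F_{12} = F_{11} + F_{10} = 89 + 55 = 144
F_{13} = F_{12} + F_{11} = 144 + 89 = 233
F_{14} = F_{13} + F_{12} = 233 + 144 = 377
F_{15} = F_{14} + F_{13} = 377 + 233 = 610
F_{16} = F_{15} + F_{14} = 610 + 377 = 987
F_{17} = F_{16} + F_{15} = 987 + 610 = 1597
F_{18} = F_{17} + F_{16} = 1597 + 987 = 2584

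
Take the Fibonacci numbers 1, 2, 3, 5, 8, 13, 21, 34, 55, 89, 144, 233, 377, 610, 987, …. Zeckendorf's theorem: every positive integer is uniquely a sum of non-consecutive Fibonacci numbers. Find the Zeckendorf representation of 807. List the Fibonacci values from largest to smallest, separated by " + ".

Repeatedly subtract the largest Fibonacci number that fits:
807: greatest Fibonacci not exceeding it is 610, leaving 197
197: greatest Fibonacci not exceeding it is 144, leaving 53
53: greatest Fibonacci not exceeding it is 34, leaving 19
19: greatest Fibonacci not exceeding it is 13, leaving 6
6: greatest Fibonacci not exceeding it is 5, leaving 1
1: greatest Fibonacci not exceeding it is 1, leaving 0
So 807 = 610 + 144 + 34 + 13 + 5 + 1, with no two terms consecutive in the sequence.

610 + 144 + 34 + 13 + 5 + 1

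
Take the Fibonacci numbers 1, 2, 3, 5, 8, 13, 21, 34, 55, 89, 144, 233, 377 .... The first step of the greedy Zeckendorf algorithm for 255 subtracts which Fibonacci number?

233 ≤ 255 < 377, so the largest Fibonacci number not exceeding 255 is 233.

233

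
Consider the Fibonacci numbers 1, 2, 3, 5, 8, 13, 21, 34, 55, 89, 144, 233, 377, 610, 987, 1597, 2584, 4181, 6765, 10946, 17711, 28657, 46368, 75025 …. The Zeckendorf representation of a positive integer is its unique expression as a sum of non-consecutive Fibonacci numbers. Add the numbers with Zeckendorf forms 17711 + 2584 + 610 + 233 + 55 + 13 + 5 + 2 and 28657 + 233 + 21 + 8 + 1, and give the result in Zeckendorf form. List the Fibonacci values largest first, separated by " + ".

The two numbers are 21213 and 28920, so their sum is 50133.
Repeatedly subtract the largest Fibonacci number that fits:
largest Fibonacci ≤ 50133 is 46368; 50133 − 46368 = 3765
largest Fibonacci ≤ 3765 is 2584; 3765 − 2584 = 1181
largest Fibonacci ≤ 1181 is 987; 1181 − 987 = 194
largest Fibonacci ≤ 194 is 144; 194 − 144 = 50
largest Fibonacci ≤ 50 is 34; 50 − 34 = 16
largest Fibonacci ≤ 16 is 13; 16 − 13 = 3
largest Fibonacci ≤ 3 is 3; 3 − 3 = 0

46368 + 2584 + 987 + 144 + 34 + 13 + 3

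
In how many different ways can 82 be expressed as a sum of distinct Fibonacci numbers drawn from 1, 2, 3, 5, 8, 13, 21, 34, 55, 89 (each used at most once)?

6

Starting from the Zeckendorf form and repeatedly splitting a term F_k into F_{k−1} + F_{k−2} (when neither is already used) reaches every representation.
82 = 55+21+5+1 = 55+21+3+2+1 = 55+13+8+5+1 = 55+13+8+3+2+1 = 34+21+13+8+5+1 = … (1 more), for 6 in all.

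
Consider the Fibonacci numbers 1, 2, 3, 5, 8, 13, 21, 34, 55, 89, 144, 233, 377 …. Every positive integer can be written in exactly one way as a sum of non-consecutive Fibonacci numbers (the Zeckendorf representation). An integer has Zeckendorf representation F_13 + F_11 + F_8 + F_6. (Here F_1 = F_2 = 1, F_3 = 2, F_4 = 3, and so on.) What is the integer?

351

F_13 + F_11 + F_8 + F_6 = 233 + 89 + 21 + 8 = 351.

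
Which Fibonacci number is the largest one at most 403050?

317811

317811 ≤ 403050 < 514229, so the largest Fibonacci number not exceeding 403050 is 317811.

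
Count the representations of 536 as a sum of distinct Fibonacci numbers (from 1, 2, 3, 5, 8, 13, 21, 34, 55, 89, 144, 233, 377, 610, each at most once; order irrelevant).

10

536 = 377+144+13+2 = 377+144+8+5+2 = 377+89+55+13+2 = … (7 more), for 10 in all.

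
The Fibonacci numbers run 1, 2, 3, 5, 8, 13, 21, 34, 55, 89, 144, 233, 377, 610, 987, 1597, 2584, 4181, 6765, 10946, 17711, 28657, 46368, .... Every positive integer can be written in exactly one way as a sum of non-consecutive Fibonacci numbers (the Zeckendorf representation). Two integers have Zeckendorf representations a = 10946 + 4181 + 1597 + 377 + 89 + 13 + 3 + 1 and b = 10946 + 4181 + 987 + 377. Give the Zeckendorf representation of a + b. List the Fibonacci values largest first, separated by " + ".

28657 + 4181 + 610 + 233 + 13 + 3 + 1

The two numbers are 17207 and 16491, so their sum is 33698.
Greedily peel off the largest Fibonacci term at each step:
33698 − 28657 = 5041
5041 − 4181 = 860
860 − 610 = 250
250 − 233 = 17
17 − 13 = 4
4 − 3 = 1
1 − 1 = 0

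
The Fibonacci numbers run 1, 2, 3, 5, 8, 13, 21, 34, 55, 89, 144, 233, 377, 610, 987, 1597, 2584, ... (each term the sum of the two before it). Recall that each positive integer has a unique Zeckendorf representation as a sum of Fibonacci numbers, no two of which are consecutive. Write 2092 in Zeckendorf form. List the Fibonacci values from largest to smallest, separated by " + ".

Greedily peel off the largest Fibonacci term at each step:
take 1597 (≤ 2092); 2092 − 1597 = 495
take 377 (≤ 495); 495 − 377 = 118
take 89 (≤ 118); 118 − 89 = 29
take 21 (≤ 29); 29 − 21 = 8
take 8 (≤ 8); 8 − 8 = 0
So 2092 = 1597 + 377 + 89 + 21 + 8, with no two terms consecutive in the sequence.

1597 + 377 + 89 + 21 + 8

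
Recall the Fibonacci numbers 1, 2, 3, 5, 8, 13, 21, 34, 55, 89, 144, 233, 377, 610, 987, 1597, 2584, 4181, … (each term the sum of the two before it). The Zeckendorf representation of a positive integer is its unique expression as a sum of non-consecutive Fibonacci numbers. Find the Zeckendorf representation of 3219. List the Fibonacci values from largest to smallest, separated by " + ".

2584 + 610 + 21 + 3 + 1

Repeatedly subtract the largest Fibonacci number that fits:
2584 ≤ 3219 < 4181, so take 2584; remainder 635
610 ≤ 635 < 987, so take 610; remainder 25
21 ≤ 25 < 34, so take 21; remainder 4
3 ≤ 4 < 5, so take 3; remainder 1
1 ≤ 1 < 2, so take 1; remainder 0
So 3219 = 2584 + 610 + 21 + 3 + 1, with no two terms consecutive in the sequence.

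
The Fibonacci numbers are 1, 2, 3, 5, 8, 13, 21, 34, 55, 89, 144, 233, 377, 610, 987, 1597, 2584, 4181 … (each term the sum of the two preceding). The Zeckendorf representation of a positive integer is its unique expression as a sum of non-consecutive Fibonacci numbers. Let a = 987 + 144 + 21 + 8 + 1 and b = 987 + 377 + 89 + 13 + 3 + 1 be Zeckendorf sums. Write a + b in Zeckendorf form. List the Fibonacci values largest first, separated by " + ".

The two numbers are 1161 and 1470, so their sum is 2631.
Greedily peel off the largest Fibonacci term at each step:
2584 ≤ 2631 < 4181, so take 2584; remainder 47
34 ≤ 47 < 55, so take 34; remainder 13
13 ≤ 13 < 21, so take 13; remainder 0

2584 + 34 + 13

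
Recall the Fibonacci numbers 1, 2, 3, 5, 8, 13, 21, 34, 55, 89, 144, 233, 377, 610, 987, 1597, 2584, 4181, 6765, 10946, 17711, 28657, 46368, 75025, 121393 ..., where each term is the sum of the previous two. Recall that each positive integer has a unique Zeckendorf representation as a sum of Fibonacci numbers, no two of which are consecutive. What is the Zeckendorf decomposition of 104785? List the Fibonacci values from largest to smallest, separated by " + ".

Repeatedly subtract the largest Fibonacci number that fits:
take 75025 (≤ 104785); 104785 − 75025 = 29760
take 28657 (≤ 29760); 29760 − 28657 = 1103
take 987 (≤ 1103); 1103 − 987 = 116
take 89 (≤ 116); 116 − 89 = 27
take 21 (≤ 27); 27 − 21 = 6
take 5 (≤ 6); 6 − 5 = 1
take 1 (≤ 1); 1 − 1 = 0
So 104785 = 75025 + 28657 + 987 + 89 + 21 + 5 + 1, with no two terms consecutive in the sequence.

75025 + 28657 + 987 + 89 + 21 + 5 + 1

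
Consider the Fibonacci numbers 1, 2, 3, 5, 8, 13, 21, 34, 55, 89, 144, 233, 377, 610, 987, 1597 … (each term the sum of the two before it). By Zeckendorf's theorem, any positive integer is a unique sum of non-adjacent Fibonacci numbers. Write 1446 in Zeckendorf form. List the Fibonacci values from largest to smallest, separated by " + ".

987 + 377 + 55 + 21 + 5 + 1

largest Fibonacci ≤ 1446 is 987; 1446 − 987 = 459
largest Fibonacci ≤ 459 is 377; 459 − 377 = 82
largest Fibonacci ≤ 82 is 55; 82 − 55 = 27
largest Fibonacci ≤ 27 is 21; 27 − 21 = 6
largest Fibonacci ≤ 6 is 5; 6 − 5 = 1
largest Fibonacci ≤ 1 is 1; 1 − 1 = 0
So 1446 = 987 + 377 + 55 + 21 + 5 + 1, with no two terms consecutive in the sequence.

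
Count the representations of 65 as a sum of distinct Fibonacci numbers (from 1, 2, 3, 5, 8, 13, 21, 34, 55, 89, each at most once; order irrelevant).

5

Starting from the Zeckendorf form and repeatedly splitting a term F_k into F_{k−1} + F_{k−2} (when neither is already used) reaches every representation.
65 = 55+8+2 = 55+5+3+2 = 34+21+8+2 = 34+21+5+3+2 = … (1 more), for 5 in all.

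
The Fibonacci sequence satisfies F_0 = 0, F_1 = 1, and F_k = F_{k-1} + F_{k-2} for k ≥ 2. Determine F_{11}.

89

Iterating the recurrence up to F_{5} = 5 and F_{4} = 3:
F_{6} = F_{5} + F_{4} = 5 + 3 = 8
F_{7} = F_{6} + F_{5} = 8 + 5 = 13
F_{8} = F_{7} + F_{6} = 13 + 8 = 21
F_{9} = F_{8} + F_{7} = 21 + 13 = 34
F_{10} = F_{9} + F_{8} = 34 + 21 = 55
F_{11} = F_{10} + F_{9} = 55 + 34 = 89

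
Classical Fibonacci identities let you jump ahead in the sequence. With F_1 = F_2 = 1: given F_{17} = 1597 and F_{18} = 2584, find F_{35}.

9227465

By F_{2k+1} = F_k² + F_{k+1}²: F_{35} = 1597² + 2584² = 2550409 + 6677056 = 9227465.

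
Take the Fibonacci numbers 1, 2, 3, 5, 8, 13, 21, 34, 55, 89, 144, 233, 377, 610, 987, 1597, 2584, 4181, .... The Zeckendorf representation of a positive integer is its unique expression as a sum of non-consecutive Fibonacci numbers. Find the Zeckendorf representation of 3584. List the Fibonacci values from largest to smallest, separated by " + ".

2584 + 987 + 13

Repeatedly subtract the largest Fibonacci number that fits:
2584 ≤ 3584 < 4181, so take 2584; remainder 1000
987 ≤ 1000 < 1597, so take 987; remainder 13
13 ≤ 13 < 21, so take 13; remainder 0
So 3584 = 2584 + 987 + 13, with no two terms consecutive in the sequence.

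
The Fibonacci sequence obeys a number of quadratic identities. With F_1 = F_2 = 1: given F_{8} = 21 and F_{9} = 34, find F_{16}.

By the doubling identity F_{2k} = F_k(2F_{k+1} − F_k): F_{16} = 21·(2·34 − 21) = 21·47 = 987.

987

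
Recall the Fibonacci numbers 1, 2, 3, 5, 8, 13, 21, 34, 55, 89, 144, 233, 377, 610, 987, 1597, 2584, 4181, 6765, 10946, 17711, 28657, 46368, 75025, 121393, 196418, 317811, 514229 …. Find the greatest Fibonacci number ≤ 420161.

317811 ≤ 420161 < 514229, so the largest Fibonacci number not exceeding 420161 is 317811.

317811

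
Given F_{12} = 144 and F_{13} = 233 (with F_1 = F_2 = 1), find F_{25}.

By F_{2k+1} = F_k² + F_{k+1}²: F_{25} = 144² + 233² = 20736 + 54289 = 75025.

75025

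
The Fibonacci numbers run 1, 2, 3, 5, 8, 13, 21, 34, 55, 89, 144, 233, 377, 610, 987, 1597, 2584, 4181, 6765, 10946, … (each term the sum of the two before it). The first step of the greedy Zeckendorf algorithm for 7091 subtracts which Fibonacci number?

6765

6765 ≤ 7091 < 10946, so the largest Fibonacci number not exceeding 7091 is 6765.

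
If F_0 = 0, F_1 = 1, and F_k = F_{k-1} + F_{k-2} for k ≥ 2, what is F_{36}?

Iterating the recurrence up to F_{28} = 317811 and F_{27} = 196418:
F_{29} = F_{28} + F_{27} = 317811 + 196418 = 514229
F_{30} = F_{29} + F_{28} = 514229 + 317811 = 832040
F_{31} = F_{30} + F_{29} = 832040 + 514229 = 1346269
F_{32} = F_{31} + F_{30} = 1346269 + 832040 = 2178309
F_{33} = F_{32} + F_{31} = 2178309 + 1346269 = 3524578
F_{34} = F_{33} + F_{32} = 3524578 + 2178309 = 5702887
F_{35} = F_{34} + F_{33} = 5702887 + 3524578 = 9227465
F_{36} = F_{35} + F_{34} = 9227465 + 5702887 = 14930352

14930352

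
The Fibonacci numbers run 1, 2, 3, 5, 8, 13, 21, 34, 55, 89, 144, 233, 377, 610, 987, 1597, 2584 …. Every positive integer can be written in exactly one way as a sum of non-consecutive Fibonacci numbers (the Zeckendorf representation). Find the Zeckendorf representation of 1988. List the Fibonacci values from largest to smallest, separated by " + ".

1597 + 377 + 13 + 1

largest Fibonacci ≤ 1988 is 1597; 1988 − 1597 = 391
largest Fibonacci ≤ 391 is 377; 391 − 377 = 14
largest Fibonacci ≤ 14 is 13; 14 − 13 = 1
largest Fibonacci ≤ 1 is 1; 1 − 1 = 0
So 1988 = 1597 + 377 + 13 + 1, with no two terms consecutive in the sequence.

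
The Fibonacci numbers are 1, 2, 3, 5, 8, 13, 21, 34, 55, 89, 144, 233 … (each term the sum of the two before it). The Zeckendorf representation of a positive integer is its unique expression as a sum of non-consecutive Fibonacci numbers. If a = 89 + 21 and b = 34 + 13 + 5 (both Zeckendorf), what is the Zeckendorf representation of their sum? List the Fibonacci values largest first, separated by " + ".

The two numbers are 110 and 52, so their sum is 162.
Greedily peel off the largest Fibonacci term at each step:
take 144 (≤ 162); 162 − 144 = 18
take 13 (≤ 18); 18 − 13 = 5
take 5 (≤ 5); 5 − 5 = 0

144 + 13 + 5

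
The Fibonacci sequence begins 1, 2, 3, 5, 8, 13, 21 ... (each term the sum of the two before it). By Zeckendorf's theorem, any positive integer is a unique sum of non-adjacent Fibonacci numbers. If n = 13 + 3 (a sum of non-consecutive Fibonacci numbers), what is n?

16

13 + 3 = 16.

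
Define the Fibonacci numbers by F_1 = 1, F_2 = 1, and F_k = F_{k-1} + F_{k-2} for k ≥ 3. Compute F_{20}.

6765

Iterating the recurrence up to F_{14} = 377 and F_{13} = 233:
F_{15} = F_{14} + F_{13} = 377 + 233 = 610
F_{16} = F_{15} + F_{14} = 610 + 377 = 987
F_{17} = F_{16} + F_{15} = 987 + 610 = 1597
F_{18} = F_{17} + F_{16} = 1597 + 987 = 2584
F_{19} = F_{18} + F_{17} = 2584 + 1597 = 4181
F_{20} = F_{19} + F_{18} = 4181 + 2584 = 6765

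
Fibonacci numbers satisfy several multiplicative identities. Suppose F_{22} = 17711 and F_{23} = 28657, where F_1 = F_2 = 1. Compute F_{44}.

701408733

By the doubling identity F_{2k} = F_k(2F_{k+1} − F_k): F_{44} = 17711·(2·28657 − 17711) = 17711·39603 = 701408733.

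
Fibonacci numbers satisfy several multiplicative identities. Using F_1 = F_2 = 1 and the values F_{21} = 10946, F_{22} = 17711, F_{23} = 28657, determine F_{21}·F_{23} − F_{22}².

10946·28657 − 17711² = 313679522 − 313679521 = 1. (Cassini's identity: F_{k−1}F_{k+1} − F_k² = (−1)^k.)

1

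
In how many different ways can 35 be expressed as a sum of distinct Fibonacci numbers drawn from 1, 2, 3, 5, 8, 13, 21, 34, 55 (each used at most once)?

4

35 = 34+1 = 21+13+1 = 21+8+5+1 = 21+8+3+2+1 — 4 representations.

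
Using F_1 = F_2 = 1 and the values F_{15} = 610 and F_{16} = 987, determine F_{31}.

1346269

By F_{2k+1} = F_k² + F_{k+1}²: F_{31} = 610² + 987² = 372100 + 974169 = 1346269.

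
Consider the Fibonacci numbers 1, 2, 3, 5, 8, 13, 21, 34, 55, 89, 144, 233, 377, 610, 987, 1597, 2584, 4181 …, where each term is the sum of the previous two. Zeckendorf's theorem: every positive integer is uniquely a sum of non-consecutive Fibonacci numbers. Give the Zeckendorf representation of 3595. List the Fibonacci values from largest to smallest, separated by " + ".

Greedy algorithm:
take 2584 (≤ 3595); 3595 − 2584 = 1011
take 987 (≤ 1011); 1011 − 987 = 24
take 21 (≤ 24); 24 − 21 = 3
take 3 (≤ 3); 3 − 3 = 0
So 3595 = 2584 + 987 + 21 + 3, with no two terms consecutive in the sequence.

2584 + 987 + 21 + 3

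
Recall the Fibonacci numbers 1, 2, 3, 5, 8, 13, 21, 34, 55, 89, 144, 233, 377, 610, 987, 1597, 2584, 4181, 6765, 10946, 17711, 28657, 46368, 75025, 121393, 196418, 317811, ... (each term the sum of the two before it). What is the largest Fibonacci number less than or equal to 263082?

196418 ≤ 263082 < 317811, so the largest Fibonacci number not exceeding 263082 is 196418.

196418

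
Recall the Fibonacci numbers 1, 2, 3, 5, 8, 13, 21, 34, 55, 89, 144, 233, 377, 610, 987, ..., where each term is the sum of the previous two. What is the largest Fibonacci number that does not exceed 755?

610

610 ≤ 755 < 987, so the largest Fibonacci number not exceeding 755 is 610.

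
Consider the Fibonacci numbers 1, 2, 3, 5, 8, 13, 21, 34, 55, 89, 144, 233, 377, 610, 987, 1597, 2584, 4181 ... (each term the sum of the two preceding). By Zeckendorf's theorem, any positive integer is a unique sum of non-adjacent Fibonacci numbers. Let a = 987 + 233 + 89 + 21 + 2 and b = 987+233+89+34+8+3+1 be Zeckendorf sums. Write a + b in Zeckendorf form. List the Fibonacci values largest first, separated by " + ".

The two numbers are 1332 and 1355, so their sum is 2687.
Repeatedly subtract the largest Fibonacci number that fits:
2687: greatest Fibonacci not exceeding it is 2584, leaving 103
103: greatest Fibonacci not exceeding it is 89, leaving 14
14: greatest Fibonacci not exceeding it is 13, leaving 1
1: greatest Fibonacci not exceeding it is 1, leaving 0

2584 + 89 + 13 + 1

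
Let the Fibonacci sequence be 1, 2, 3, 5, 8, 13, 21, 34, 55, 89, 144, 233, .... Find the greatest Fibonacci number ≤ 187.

144 ≤ 187 < 233, so the largest Fibonacci number not exceeding 187 is 144.

144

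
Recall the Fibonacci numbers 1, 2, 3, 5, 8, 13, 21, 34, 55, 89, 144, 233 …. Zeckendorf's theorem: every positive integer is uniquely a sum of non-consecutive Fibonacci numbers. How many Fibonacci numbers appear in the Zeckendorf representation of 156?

156 − 144 = 12
12 − 8 = 4
4 − 3 = 1
1 − 1 = 0
156 = 144 + 8 + 3 + 1, which has 4 terms.

4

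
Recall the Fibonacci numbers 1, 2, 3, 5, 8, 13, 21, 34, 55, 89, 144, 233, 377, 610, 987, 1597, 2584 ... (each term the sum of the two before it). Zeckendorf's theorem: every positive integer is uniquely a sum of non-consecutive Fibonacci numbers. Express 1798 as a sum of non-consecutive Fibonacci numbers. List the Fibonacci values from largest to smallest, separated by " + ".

1597 + 144 + 55 + 2

Greedy algorithm:
subtract 1597 from 1798: 201 remains
subtract 144 from 201: 57 remains
subtract 55 from 57: 2 remains
subtract 2 from 2: 0 remains
So 1798 = 1597 + 144 + 55 + 2, with no two terms consecutive in the sequence.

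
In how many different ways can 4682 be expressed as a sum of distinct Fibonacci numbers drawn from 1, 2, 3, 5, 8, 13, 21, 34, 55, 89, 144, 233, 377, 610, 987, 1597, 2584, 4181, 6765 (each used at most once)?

Each representation comes from the Zeckendorf form by replacing some F_k with F_{k−1} + F_{k−2} where possible.
4682 = 4181+377+89+34+1 = 4181+377+89+21+13+1 = 4181+233+144+89+34+1 = 4181+377+89+21+8+5+1 = … (38 more), for 42 in all.

42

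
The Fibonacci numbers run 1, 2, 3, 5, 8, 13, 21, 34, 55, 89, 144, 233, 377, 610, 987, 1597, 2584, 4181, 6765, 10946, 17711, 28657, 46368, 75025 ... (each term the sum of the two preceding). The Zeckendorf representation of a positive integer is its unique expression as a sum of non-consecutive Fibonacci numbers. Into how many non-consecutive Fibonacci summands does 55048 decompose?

8

Greedy algorithm:
55048: greatest Fibonacci not exceeding it is 46368, leaving 8680
8680: greatest Fibonacci not exceeding it is 6765, leaving 1915
1915: greatest Fibonacci not exceeding it is 1597, leaving 318
318: greatest Fibonacci not exceeding it is 233, leaving 85
85: greatest Fibonacci not exceeding it is 55, leaving 30
30: greatest Fibonacci not exceeding it is 21, leaving 9
9: greatest Fibonacci not exceeding it is 8, leaving 1
1: greatest Fibonacci not exceeding it is 1, leaving 0
55048 = 46368 + 6765 + 1597 + 233 + 55 + 21 + 8 + 1, which has 8 terms.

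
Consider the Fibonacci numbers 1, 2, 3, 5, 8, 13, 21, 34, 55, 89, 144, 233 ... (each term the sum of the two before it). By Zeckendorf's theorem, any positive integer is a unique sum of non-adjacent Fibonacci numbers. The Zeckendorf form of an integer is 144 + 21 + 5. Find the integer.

170

144 + 21 + 5 = 170.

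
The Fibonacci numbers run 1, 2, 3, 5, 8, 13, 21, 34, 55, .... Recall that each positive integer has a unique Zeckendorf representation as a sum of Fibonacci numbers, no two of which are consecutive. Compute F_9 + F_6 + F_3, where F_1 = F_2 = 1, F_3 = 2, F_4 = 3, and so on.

F_9 + F_6 + F_3 = 34 + 8 + 2 = 44.

44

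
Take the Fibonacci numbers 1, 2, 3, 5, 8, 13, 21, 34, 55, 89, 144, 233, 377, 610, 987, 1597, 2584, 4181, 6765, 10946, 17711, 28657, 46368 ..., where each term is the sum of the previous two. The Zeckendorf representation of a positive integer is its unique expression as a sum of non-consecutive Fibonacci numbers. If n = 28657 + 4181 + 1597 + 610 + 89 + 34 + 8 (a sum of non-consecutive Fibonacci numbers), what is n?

28657 + 4181 + 1597 + 610 + 89 + 34 + 8 = 35176.

35176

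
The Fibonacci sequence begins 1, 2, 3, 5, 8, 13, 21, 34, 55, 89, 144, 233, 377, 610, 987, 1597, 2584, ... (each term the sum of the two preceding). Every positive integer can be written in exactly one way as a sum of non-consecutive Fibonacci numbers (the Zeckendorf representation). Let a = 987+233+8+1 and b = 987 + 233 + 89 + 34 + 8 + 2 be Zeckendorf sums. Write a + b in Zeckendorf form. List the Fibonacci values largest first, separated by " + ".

1597 + 610 + 233 + 89 + 34 + 13 + 5 + 1

The two numbers are 1229 and 1353, so their sum is 2582.
2582 − 1597 = 985
985 − 610 = 375
375 − 233 = 142
142 − 89 = 53
53 − 34 = 19
19 − 13 = 6
6 − 5 = 1
1 − 1 = 0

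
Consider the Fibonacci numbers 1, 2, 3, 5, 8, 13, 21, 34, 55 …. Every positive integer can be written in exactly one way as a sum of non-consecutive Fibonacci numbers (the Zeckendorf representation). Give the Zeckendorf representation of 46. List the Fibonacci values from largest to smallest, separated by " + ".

Repeatedly subtract the largest Fibonacci number that fits:
46 − 34 = 12
12 − 8 = 4
4 − 3 = 1
1 − 1 = 0
So 46 = 34 + 8 + 3 + 1, with no two terms consecutive in the sequence.

34 + 8 + 3 + 1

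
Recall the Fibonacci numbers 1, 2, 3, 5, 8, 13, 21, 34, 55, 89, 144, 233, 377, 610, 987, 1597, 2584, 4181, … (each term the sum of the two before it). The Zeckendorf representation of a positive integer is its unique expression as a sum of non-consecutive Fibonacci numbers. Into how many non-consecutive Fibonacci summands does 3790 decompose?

7

Greedy algorithm:
take 2584 (≤ 3790); 3790 − 2584 = 1206
take 987 (≤ 1206); 1206 − 987 = 219
take 144 (≤ 219); 219 − 144 = 75
take 55 (≤ 75); 75 − 55 = 20
take 13 (≤ 20); 20 − 13 = 7
take 5 (≤ 7); 7 − 5 = 2
take 2 (≤ 2); 2 − 2 = 0
3790 = 2584 + 987 + 144 + 55 + 13 + 5 + 2, which has 7 terms.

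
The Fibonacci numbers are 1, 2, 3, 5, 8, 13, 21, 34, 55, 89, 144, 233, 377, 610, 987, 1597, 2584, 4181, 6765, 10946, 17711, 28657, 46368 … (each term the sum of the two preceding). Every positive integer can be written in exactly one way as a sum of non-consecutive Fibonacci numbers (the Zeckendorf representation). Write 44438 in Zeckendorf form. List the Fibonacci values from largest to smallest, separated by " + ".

44438: greatest Fibonacci not exceeding it is 28657, leaving 15781
15781: greatest Fibonacci not exceeding it is 10946, leaving 4835
4835: greatest Fibonacci not exceeding it is 4181, leaving 654
654: greatest Fibonacci not exceeding it is 610, leaving 44
44: greatest Fibonacci not exceeding it is 34, leaving 10
10: greatest Fibonacci not exceeding it is 8, leaving 2
2: greatest Fibonacci not exceeding it is 2, leaving 0
So 44438 = 28657 + 10946 + 4181 + 610 + 34 + 8 + 2, with no two terms consecutive in the sequence.

28657 + 10946 + 4181 + 610 + 34 + 8 + 2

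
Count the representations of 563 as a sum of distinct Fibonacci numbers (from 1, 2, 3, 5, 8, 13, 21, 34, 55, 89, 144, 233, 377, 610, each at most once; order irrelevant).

18

563 = 377+144+34+8 = 377+144+34+5+3 = 377+144+21+13+8 = … (15 more), for 18 in all.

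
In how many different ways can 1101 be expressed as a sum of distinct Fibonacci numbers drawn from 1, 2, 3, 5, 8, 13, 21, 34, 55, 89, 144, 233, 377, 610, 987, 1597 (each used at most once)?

1101 = 987+89+21+3+1 = 987+89+13+8+3+1 = 987+55+34+21+3+1 = 610+377+89+21+3+1 = 987+55+34+13+8+3+1 = … (7 more), for 12 in all.

12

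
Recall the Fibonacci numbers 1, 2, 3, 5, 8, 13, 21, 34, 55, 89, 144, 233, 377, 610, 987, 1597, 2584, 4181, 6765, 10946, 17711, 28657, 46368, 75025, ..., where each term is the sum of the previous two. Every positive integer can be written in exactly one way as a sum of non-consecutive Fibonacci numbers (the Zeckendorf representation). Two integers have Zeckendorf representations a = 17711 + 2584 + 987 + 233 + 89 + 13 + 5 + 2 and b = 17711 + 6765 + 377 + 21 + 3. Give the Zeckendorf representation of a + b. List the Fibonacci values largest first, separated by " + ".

The two numbers are 21624 and 24877, so their sum is 46501.
46368 ≤ 46501 < 75025, so take 46368; remainder 133
89 ≤ 133 < 144, so take 89; remainder 44
34 ≤ 44 < 55, so take 34; remainder 10
8 ≤ 10 < 13, so take 8; remainder 2
2 ≤ 2 < 3, so take 2; remainder 0

46368 + 89 + 34 + 8 + 2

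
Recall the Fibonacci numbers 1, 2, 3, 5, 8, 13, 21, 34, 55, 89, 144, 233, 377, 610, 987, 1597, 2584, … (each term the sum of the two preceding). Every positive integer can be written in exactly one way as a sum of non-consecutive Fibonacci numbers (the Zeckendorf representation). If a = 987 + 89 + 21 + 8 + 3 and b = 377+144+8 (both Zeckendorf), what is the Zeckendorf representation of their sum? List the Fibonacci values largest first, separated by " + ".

1597 + 34 + 5 + 1

The two numbers are 1108 and 529, so their sum is 1637.
Repeatedly subtract the largest Fibonacci number that fits:
take 1597 (≤ 1637); 1637 − 1597 = 40
take 34 (≤ 40); 40 − 34 = 6
take 5 (≤ 6); 6 − 5 = 1
take 1 (≤ 1); 1 − 1 = 0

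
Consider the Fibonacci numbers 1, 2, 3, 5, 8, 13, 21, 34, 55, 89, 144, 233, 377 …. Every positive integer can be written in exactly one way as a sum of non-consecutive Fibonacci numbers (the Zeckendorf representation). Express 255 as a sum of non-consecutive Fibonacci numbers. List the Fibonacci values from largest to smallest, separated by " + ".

subtract 233 from 255: 22 remains
subtract 21 from 22: 1 remains
subtract 1 from 1: 0 remains
So 255 = 233 + 21 + 1, with no two terms consecutive in the sequence.

233 + 21 + 1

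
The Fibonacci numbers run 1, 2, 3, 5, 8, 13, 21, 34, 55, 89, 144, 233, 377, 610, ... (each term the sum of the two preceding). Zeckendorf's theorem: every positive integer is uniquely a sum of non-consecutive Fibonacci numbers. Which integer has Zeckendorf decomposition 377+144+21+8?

550

377+144+21+8 = 550.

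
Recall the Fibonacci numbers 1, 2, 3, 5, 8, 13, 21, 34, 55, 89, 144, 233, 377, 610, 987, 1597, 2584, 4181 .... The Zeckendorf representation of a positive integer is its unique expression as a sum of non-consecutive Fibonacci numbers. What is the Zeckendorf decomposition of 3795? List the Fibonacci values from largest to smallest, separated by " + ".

2584 + 987 + 144 + 55 + 21 + 3 + 1

Greedily peel off the largest Fibonacci term at each step:
2584 ≤ 3795 < 4181, so take 2584; remainder 1211
987 ≤ 1211 < 1597, so take 987; remainder 224
144 ≤ 224 < 233, so take 144; remainder 80
55 ≤ 80 < 89, so take 55; remainder 25
21 ≤ 25 < 34, so take 21; remainder 4
3 ≤ 4 < 5, so take 3; remainder 1
1 ≤ 1 < 2, so take 1; remainder 0
So 3795 = 2584 + 987 + 144 + 55 + 21 + 3 + 1, with no two terms consecutive in the sequence.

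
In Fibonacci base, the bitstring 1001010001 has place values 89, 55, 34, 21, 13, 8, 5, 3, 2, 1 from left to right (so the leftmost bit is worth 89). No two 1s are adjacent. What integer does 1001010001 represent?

119

Summing the place values of the 1 bits: 89 + 21 + 8 + 1 = 119.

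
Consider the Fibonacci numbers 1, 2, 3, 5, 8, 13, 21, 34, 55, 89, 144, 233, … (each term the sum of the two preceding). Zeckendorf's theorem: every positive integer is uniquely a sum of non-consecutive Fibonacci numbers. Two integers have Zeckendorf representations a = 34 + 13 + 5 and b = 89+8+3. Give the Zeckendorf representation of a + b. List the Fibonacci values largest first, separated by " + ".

The two numbers are 52 and 100, so their sum is 152.
Greedy algorithm:
152 − 144 = 8
8 − 8 = 0

144 + 8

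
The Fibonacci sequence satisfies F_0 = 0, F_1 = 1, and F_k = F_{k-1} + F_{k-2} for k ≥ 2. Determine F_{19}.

4181

Iterating the recurrence up to F_{15} = 610 and F_{14} = 377:
F_{16} = F_{15} + F_{14} = 610 + 377 = 987
F_{17} = F_{16} + F_{15} = 987 + 610 = 1597
F_{18} = F_{17} + F_{16} = 1597 + 987 = 2584
F_{19} = F_{18} + F_{17} = 2584 + 1597 = 4181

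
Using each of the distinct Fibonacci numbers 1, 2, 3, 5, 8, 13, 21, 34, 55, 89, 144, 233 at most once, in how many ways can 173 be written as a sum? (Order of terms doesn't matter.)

12

Each representation comes from the Zeckendorf form by replacing some F_k with F_{k−1} + F_{k−2} where possible.
173 = 144+21+8 = 144+21+5+3 = 89+55+21+8 = … (9 more), for 12 in all.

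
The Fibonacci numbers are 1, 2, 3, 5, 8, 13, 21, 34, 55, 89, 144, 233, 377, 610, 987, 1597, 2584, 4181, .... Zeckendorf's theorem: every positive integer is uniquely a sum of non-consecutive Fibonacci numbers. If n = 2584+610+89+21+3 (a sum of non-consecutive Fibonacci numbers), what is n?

3307

2584+610+89+21+3 = 3307.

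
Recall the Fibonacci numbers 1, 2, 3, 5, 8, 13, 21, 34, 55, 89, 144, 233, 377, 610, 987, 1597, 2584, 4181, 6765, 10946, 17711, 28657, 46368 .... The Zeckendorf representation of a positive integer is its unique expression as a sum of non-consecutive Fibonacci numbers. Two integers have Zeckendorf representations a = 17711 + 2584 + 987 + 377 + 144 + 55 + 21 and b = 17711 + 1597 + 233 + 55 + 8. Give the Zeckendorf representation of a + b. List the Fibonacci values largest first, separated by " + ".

The two numbers are 21879 and 19604, so their sum is 41483.
28657 ≤ 41483 < 46368, so take 28657; remainder 12826
10946 ≤ 12826 < 17711, so take 10946; remainder 1880
1597 ≤ 1880 < 2584, so take 1597; remainder 283
233 ≤ 283 < 377, so take 233; remainder 50
34 ≤ 50 < 55, so take 34; remainder 16
13 ≤ 16 < 21, so take 13; remainder 3
3 ≤ 3 < 5, so take 3; remainder 0

28657 + 10946 + 1597 + 233 + 34 + 13 + 3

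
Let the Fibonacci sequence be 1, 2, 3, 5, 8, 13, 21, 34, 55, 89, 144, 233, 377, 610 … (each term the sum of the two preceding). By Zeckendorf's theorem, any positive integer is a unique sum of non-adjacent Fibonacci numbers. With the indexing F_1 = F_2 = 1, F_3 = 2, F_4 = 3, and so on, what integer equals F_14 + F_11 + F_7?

F_14 + F_11 + F_7 = 377 + 89 + 13 = 479.

479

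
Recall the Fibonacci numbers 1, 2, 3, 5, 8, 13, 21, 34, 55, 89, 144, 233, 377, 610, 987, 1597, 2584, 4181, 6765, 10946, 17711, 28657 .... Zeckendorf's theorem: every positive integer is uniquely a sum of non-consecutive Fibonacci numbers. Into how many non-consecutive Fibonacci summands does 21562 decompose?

21562: greatest Fibonacci not exceeding it is 17711, leaving 3851
3851: greatest Fibonacci not exceeding it is 2584, leaving 1267
1267: greatest Fibonacci not exceeding it is 987, leaving 280
280: greatest Fibonacci not exceeding it is 233, leaving 47
47: greatest Fibonacci not exceeding it is 34, leaving 13
13: greatest Fibonacci not exceeding it is 13, leaving 0
21562 = 17711 + 2584 + 987 + 233 + 34 + 13, which has 6 terms.

6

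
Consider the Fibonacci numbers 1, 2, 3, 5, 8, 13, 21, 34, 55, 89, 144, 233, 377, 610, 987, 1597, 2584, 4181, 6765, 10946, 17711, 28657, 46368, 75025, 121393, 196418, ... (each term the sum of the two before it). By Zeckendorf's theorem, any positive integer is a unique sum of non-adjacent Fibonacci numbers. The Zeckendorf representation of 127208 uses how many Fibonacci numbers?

take 121393 (≤ 127208); 127208 − 121393 = 5815
take 4181 (≤ 5815); 5815 − 4181 = 1634
take 1597 (≤ 1634); 1634 − 1597 = 37
take 34 (≤ 37); 37 − 34 = 3
take 3 (≤ 3); 3 − 3 = 0
127208 = 121393 + 4181 + 1597 + 34 + 3, which has 5 terms.

5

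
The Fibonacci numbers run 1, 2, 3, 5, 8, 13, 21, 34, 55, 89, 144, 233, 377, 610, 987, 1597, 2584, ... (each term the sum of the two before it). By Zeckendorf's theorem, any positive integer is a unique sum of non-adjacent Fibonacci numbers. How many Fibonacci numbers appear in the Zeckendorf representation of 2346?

Greedily peel off the largest Fibonacci term at each step:
largest Fibonacci ≤ 2346 is 1597; 2346 − 1597 = 749
largest Fibonacci ≤ 749 is 610; 749 − 610 = 139
largest Fibonacci ≤ 139 is 89; 139 − 89 = 50
largest Fibonacci ≤ 50 is 34; 50 − 34 = 16
largest Fibonacci ≤ 16 is 13; 16 − 13 = 3
largest Fibonacci ≤ 3 is 3; 3 − 3 = 0
2346 = 1597 + 610 + 89 + 34 + 13 + 3, which has 6 terms.

6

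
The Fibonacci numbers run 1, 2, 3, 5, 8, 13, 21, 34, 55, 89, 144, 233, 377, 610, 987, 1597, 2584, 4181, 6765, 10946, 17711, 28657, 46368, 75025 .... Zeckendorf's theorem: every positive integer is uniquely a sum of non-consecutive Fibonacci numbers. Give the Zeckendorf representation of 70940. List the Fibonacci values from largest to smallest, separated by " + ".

46368 + 17711 + 6765 + 89 + 5 + 2

take 46368 (≤ 70940); 70940 − 46368 = 24572
take 17711 (≤ 24572); 24572 − 17711 = 6861
take 6765 (≤ 6861); 6861 − 6765 = 96
take 89 (≤ 96); 96 − 89 = 7
take 5 (≤ 7); 7 − 5 = 2
take 2 (≤ 2); 2 − 2 = 0
So 70940 = 46368 + 17711 + 6765 + 89 + 5 + 2, with no two terms consecutive in the sequence.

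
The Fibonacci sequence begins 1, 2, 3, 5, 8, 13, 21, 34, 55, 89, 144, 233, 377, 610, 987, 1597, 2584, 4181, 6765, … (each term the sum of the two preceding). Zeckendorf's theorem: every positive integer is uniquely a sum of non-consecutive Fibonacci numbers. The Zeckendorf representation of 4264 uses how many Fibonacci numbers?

5

4264 − 4181 = 83
83 − 55 = 28
28 − 21 = 7
7 − 5 = 2
2 − 2 = 0
4264 = 4181 + 55 + 21 + 5 + 2, which has 5 terms.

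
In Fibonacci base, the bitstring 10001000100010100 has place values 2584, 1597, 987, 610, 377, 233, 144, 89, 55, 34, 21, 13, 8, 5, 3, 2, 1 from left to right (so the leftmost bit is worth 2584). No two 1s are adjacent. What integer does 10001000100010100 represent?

Summing the place values of the 1 bits: 2584 + 377 + 55 + 8 + 3 = 3027.

3027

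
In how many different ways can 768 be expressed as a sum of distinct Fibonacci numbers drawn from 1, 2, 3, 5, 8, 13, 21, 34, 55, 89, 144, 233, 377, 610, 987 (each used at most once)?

768 = 610+144+13+1 = 610+144+8+5+1 = 610+89+55+13+1 = 377+233+144+13+1 = … (14 more), for 18 in all.

18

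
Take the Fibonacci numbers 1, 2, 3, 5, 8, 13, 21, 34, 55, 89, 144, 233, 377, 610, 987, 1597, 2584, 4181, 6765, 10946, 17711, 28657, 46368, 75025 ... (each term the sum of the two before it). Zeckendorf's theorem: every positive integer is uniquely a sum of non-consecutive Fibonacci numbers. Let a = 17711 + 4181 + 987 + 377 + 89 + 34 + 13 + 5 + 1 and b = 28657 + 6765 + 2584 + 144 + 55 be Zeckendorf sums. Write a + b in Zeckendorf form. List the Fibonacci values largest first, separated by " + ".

The two numbers are 23398 and 38205, so their sum is 61603.
subtract 46368 from 61603: 15235 remains
subtract 10946 from 15235: 4289 remains
subtract 4181 from 4289: 108 remains
subtract 89 from 108: 19 remains
subtract 13 from 19: 6 remains
subtract 5 from 6: 1 remains
subtract 1 from 1: 0 remains

46368 + 10946 + 4181 + 89 + 13 + 5 + 1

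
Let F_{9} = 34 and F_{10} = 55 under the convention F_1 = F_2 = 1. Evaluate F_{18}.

2584

By the doubling identity F_{2k} = F_k(2F_{k+1} − F_k): F_{18} = 34·(2·55 − 34) = 34·76 = 2584.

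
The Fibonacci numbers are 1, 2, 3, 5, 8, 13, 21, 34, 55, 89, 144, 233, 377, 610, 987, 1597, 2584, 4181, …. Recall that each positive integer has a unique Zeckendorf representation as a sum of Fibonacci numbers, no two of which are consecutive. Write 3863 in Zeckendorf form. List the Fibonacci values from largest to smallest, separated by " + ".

2584 + 987 + 233 + 55 + 3 + 1

Greedily peel off the largest Fibonacci term at each step:
2584 ≤ 3863 < 4181, so take 2584; remainder 1279
987 ≤ 1279 < 1597, so take 987; remainder 292
233 ≤ 292 < 377, so take 233; remainder 59
55 ≤ 59 < 89, so take 55; remainder 4
3 ≤ 4 < 5, so take 3; remainder 1
1 ≤ 1 < 2, so take 1; remainder 0
So 3863 = 2584 + 987 + 233 + 55 + 3 + 1, with no two terms consecutive in the sequence.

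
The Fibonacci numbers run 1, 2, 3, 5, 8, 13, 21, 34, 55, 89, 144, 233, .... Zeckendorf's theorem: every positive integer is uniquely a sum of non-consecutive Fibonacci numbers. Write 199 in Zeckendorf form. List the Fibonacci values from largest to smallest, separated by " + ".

Greedy algorithm:
largest Fibonacci ≤ 199 is 144; 199 − 144 = 55
largest Fibonacci ≤ 55 is 55; 55 − 55 = 0
So 199 = 144 + 55, with no two terms consecutive in the sequence.

144 + 55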